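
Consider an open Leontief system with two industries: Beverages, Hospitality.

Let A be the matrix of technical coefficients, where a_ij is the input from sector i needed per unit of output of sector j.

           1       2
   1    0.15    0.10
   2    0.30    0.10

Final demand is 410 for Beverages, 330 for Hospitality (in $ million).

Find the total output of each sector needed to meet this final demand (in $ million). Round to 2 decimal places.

x_1 = 546.94, x_2 = 548.98

I − A =
  [   0.85    -0.10]
  [  -0.30     0.90]
det(I−A) = (0.85)(0.90) − (-0.10)(-0.30) = 0.7350
adj(I−A) = [[0.90, 0.10], [0.30, 0.85]]
(I − A)⁻¹ = adj(I−A) / det(I−A) ≈
  [   1.2245     0.1361]
  [   0.4082     1.1565]
x = (I − A)⁻¹ d = adj(I−A)·d / det(I−A), with det(I−A) = 0.7350:
  x_1 = (0.90·410 + 0.10·330) / 0.7350 = 402.00 / 0.7350 ≈ 546.94
  x_2 = (0.30·410 + 0.85·330) / 0.7350 = 403.50 / 0.7350 ≈ 548.98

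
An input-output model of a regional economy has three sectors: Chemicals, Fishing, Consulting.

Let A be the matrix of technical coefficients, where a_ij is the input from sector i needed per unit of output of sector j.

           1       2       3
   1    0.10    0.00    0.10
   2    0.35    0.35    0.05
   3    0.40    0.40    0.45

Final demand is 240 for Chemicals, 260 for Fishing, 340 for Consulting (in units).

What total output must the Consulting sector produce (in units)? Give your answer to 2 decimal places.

x_3 = 1472.99

I − A =
  [   0.90     0.00    -0.10]
  [  -0.35     0.65    -0.05]
  [  -0.40    -0.40     0.55]
Cofactors of I−A, C_ij = (−1)^(i+j)·(minor ij) (rows/columns in the sector order above):
  C_11 = (0.65)(0.55) − (-0.05)(-0.40) = 0.3375
  C_12 = −[(-0.35)(0.55) − (-0.05)(-0.40)] = 0.2125
  C_13 = (-0.35)(-0.40) − (0.65)(-0.40) = 0.4000
  C_21 = −[(0.00)(0.55) − (-0.10)(-0.40)] = 0.0400
  C_22 = (0.90)(0.55) − (-0.10)(-0.40) = 0.4550
  C_23 = −[(0.90)(-0.40) − (0.00)(-0.40)] = 0.3600
  C_31 = (0.00)(-0.05) − (-0.10)(0.65) = 0.0650
  C_32 = −[(0.90)(-0.05) − (-0.10)(-0.35)] = 0.0800
  C_33 = (0.90)(0.65) − (0.00)(-0.35) = 0.5850
det(I−A) = Σ_j (I−A)_1j·C_1j = (0.90)(0.3375) + (0.00)(0.2125) + (-0.10)(0.4000) = 0.26375
adj(I−A) = Cᵀ =
  [ 0.3375   0.0400   0.0650]
  [ 0.2125   0.4550   0.0800]
  [ 0.4000   0.3600   0.5850]
(I − A)⁻¹ = adj(I−A) / det(I−A) ≈
  [   1.2796     0.1517     0.2464]
  [   0.8057     1.7251     0.3033]
  [   1.5166     1.3649     2.2180]
x = (I − A)⁻¹ d = adj(I−A)·d / det(I−A), with det(I−A) = 0.26375:
  x_1 = (0.3375·240 + 0.0400·260 + 0.0650·340) / 0.26375 = 113.50 / 0.26375 ≈ 430.33
  x_2 = (0.2125·240 + 0.4550·260 + 0.0800·340) / 0.26375 = 196.50 / 0.26375 ≈ 745.02
  x_3 = (0.4000·240 + 0.3600·260 + 0.5850·340) / 0.26375 = 388.50 / 0.26375 ≈ 1472.99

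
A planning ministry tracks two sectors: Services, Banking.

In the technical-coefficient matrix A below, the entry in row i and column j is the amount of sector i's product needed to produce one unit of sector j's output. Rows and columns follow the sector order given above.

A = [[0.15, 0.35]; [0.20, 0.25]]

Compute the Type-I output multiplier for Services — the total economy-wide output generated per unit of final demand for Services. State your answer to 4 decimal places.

m_S = 1.6740

I − A =
  [   0.85    -0.35]
  [  -0.20     0.75]
det(I−A) = (0.85)(0.75) − (-0.35)(-0.20) = 0.5675
adj(I−A) = [[0.75, 0.35], [0.20, 0.85]]
(I − A)⁻¹ = adj(I−A) / det(I−A) ≈
  [   1.32159     0.61674]
  [   0.35242     1.49780]
The output multiplier for sector j is the column-j sum of the Leontief inverse (I − A)⁻¹ = adj(I−A) / det(I−A).
Column S of adj(I−A): (0.75, 0.20); det(I−A) = 0.5675.
m_S = (0.75 + 0.20) / 0.5675 = 0.95 / 0.5675 ≈ 1.6740.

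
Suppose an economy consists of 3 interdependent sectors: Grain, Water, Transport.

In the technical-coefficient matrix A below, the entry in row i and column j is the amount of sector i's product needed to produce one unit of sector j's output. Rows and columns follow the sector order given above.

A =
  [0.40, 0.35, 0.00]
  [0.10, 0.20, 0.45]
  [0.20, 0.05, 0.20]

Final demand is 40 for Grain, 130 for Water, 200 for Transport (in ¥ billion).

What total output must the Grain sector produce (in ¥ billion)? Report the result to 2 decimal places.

I − A =
  [   0.60    -0.35     0.00]
  [  -0.10     0.80    -0.45]
  [  -0.20    -0.05     0.80]
Cofactors of I−A, C_ij = (−1)^(i+j)·(minor ij) (rows/columns in the sector order above):
  C_11 = (0.80)(0.80) − (-0.45)(-0.05) = 0.6175
  C_12 = −[(-0.10)(0.80) − (-0.45)(-0.20)] = 0.1700
  C_13 = (-0.10)(-0.05) − (0.80)(-0.20) = 0.1650
  C_21 = −[(-0.35)(0.80) − (0.00)(-0.05)] = 0.2800
  C_22 = (0.60)(0.80) − (0.00)(-0.20) = 0.4800
  C_23 = −[(0.60)(-0.05) − (-0.35)(-0.20)] = 0.1000
  C_31 = (-0.35)(-0.45) − (0.00)(0.80) = 0.1575
  C_32 = −[(0.60)(-0.45) − (0.00)(-0.10)] = 0.2700
  C_33 = (0.60)(0.80) − (-0.35)(-0.10) = 0.4450
det(I−A) = Σ_j (I−A)_1j·C_1j = (0.60)(0.6175) + (-0.35)(0.1700) + (0.00)(0.1650) = 0.3110
adj(I−A) = Cᵀ =
  [ 0.6175   0.2800   0.1575]
  [ 0.1700   0.4800   0.2700]
  [ 0.1650   0.1000   0.4450]
(I − A)⁻¹ = adj(I−A) / det(I−A) ≈
  [   1.9855     0.9003     0.5064]
  [   0.5466     1.5434     0.8682]
  [   0.5305     0.3215     1.4309]
x = (I − A)⁻¹ d = adj(I−A)·d / det(I−A), with det(I−A) = 0.3110:
  x_1 = (0.6175·40 + 0.2800·130 + 0.1575·200) / 0.3110 = 92.60 / 0.3110 ≈ 297.75
  x_2 = (0.1700·40 + 0.4800·130 + 0.2700·200) / 0.3110 = 123.20 / 0.3110 ≈ 396.14
  x_3 = (0.1650·40 + 0.1000·130 + 0.4450·200) / 0.3110 = 108.60 / 0.3110 ≈ 349.20

x_1 = 297.75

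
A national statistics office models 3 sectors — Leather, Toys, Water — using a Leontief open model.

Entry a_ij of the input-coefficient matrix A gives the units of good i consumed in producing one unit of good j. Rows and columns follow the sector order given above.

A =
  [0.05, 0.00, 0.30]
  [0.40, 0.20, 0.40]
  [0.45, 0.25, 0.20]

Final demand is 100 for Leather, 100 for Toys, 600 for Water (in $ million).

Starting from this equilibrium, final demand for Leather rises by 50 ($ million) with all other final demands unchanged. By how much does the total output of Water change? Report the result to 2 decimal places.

I − A =
  [   0.95     0.00    -0.30]
  [  -0.40     0.80    -0.40]
  [  -0.45    -0.25     0.80]
Cofactors of I−A, C_ij = (−1)^(i+j)·(minor ij) (rows/columns in the sector order above):
  C_11 = (0.80)(0.80) − (-0.40)(-0.25) = 0.5400
  C_12 = −[(-0.40)(0.80) − (-0.40)(-0.45)] = 0.5000
  C_13 = (-0.40)(-0.25) − (0.80)(-0.45) = 0.4600
  C_21 = −[(0.00)(0.80) − (-0.30)(-0.25)] = 0.0750
  C_22 = (0.95)(0.80) − (-0.30)(-0.45) = 0.6250
  C_23 = −[(0.95)(-0.25) − (0.00)(-0.45)] = 0.2375
  C_31 = (0.00)(-0.40) − (-0.30)(0.80) = 0.2400
  C_32 = −[(0.95)(-0.40) − (-0.30)(-0.40)] = 0.5000
  C_33 = (0.95)(0.80) − (0.00)(-0.40) = 0.7600
det(I−A) = Σ_j (I−A)_1j·C_1j = (0.95)(0.5400) + (0.00)(0.5000) + (-0.30)(0.4600) = 0.3750
adj(I−A) = Cᵀ =
  [ 0.5400   0.0750   0.2400]
  [ 0.5000   0.6250   0.5000]
  [ 0.4600   0.2375   0.7600]
(I − A)⁻¹ = adj(I−A) / det(I−A) ≈
  [   1.4400     0.2000     0.6400]
  [   1.3333     1.6667     1.3333]
  [   1.2267     0.6333     2.0267]
Δx = (I − A)⁻¹ Δd with Δd having +50 in the Leather component and 0 elsewhere.
So Δx_W = L_WL · (+50), where L_WL = adj(I−A)_WL / det(I−A) = 0.4600 / 0.3750.
Δx_W = 0.4600 × (+50) / 0.3750 = 23.00 / 0.3750 ≈ 61.33.

Δx_W = 61.33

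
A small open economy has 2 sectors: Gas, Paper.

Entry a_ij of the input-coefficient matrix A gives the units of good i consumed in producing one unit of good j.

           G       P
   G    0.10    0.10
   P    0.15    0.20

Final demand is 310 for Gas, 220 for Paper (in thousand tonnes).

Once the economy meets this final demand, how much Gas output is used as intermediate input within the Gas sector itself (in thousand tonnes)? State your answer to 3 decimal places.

z_GG = 38.298

I − A =
  [   0.90    -0.10]
  [  -0.15     0.80]
det(I−A) = (0.90)(0.80) − (-0.10)(-0.15) = 0.7050
adj(I−A) = [[0.80, 0.10], [0.15, 0.90]]
(I − A)⁻¹ = adj(I−A) / det(I−A) ≈
  [   1.1348     0.1418]
  [   0.2128     1.2766]
First solve x = (I − A)⁻¹ d = adj(I−A)·d / det(I−A); in particular x_G = (0.80·310 + 0.10·220) / 0.7050 = 270.00 / 0.7050 ≈ 382.97872.
Intermediate flow from G to G: z_GG = a_GG · x_G = 0.10 × 270.00 / 0.7050 = 27.00 / 0.7050 ≈ 38.298.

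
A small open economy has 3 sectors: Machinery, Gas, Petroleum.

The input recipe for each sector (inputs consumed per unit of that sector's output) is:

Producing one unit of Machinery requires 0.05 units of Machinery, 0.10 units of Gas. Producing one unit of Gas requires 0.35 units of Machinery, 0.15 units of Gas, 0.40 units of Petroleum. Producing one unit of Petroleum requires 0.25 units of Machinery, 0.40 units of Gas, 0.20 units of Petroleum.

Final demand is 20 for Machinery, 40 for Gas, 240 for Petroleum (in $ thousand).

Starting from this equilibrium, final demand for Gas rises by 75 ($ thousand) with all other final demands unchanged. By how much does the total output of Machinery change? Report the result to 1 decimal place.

Δx_M = 62.5

I − A =
  [   0.95    -0.35    -0.25]
  [  -0.10     0.85    -0.40]
  [   0.00    -0.40     0.80]
Cofactors of I−A, C_ij = (−1)^(i+j)·(minor ij) (rows/columns in the sector order above):
  C_11 = (0.85)(0.80) − (-0.40)(-0.40) = 0.5200
  C_12 = −[(-0.10)(0.80) − (-0.40)(0.00)] = 0.0800
  C_13 = (-0.10)(-0.40) − (0.85)(0.00) = 0.0400
  C_21 = −[(-0.35)(0.80) − (-0.25)(-0.40)] = 0.3800
  C_22 = (0.95)(0.80) − (-0.25)(0.00) = 0.7600
  C_23 = −[(0.95)(-0.40) − (-0.35)(0.00)] = 0.3800
  C_31 = (-0.35)(-0.40) − (-0.25)(0.85) = 0.3525
  C_32 = −[(0.95)(-0.40) − (-0.25)(-0.10)] = 0.4050
  C_33 = (0.95)(0.85) − (-0.35)(-0.10) = 0.7725
det(I−A) = Σ_j (I−A)_1j·C_1j = (0.95)(0.5200) + (-0.35)(0.0800) + (-0.25)(0.0400) = 0.4560
adj(I−A) = Cᵀ =
  [ 0.5200   0.3800   0.3525]
  [ 0.0800   0.7600   0.4050]
  [ 0.0400   0.3800   0.7725]
(I − A)⁻¹ = adj(I−A) / det(I−A) ≈
  [   1.1404     0.8333     0.7730]
  [   0.1754     1.6667     0.8882]
  [   0.0877     0.8333     1.6941]
Δx = (I − A)⁻¹ Δd with Δd having +75 in the Gas component and 0 elsewhere.
So Δx_M = L_MG · (+75), where L_MG = adj(I−A)_MG / det(I−A) = 0.3800 / 0.4560.
Δx_M = 0.3800 × (+75) / 0.4560 = 28.50 / 0.4560 = 62.5.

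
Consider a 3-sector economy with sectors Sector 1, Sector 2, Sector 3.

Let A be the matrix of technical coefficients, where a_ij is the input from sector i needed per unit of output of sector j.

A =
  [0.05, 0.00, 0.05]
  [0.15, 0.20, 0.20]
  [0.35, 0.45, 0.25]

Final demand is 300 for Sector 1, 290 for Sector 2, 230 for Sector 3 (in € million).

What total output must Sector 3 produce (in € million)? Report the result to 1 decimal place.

I − A =
  [   0.95     0.00    -0.05]
  [  -0.15     0.80    -0.20]
  [  -0.35    -0.45     0.75]
Cofactors of I−A, C_ij = (−1)^(i+j)·(minor ij) (rows/columns in the sector order above):
  C_11 = (0.80)(0.75) − (-0.20)(-0.45) = 0.5100
  C_12 = −[(-0.15)(0.75) − (-0.20)(-0.35)] = 0.1825
  C_13 = (-0.15)(-0.45) − (0.80)(-0.35) = 0.3475
  C_21 = −[(0.00)(0.75) − (-0.05)(-0.45)] = 0.0225
  C_22 = (0.95)(0.75) − (-0.05)(-0.35) = 0.6950
  C_23 = −[(0.95)(-0.45) − (0.00)(-0.35)] = 0.4275
  C_31 = (0.00)(-0.20) − (-0.05)(0.80) = 0.0400
  C_32 = −[(0.95)(-0.20) − (-0.05)(-0.15)] = 0.1975
  C_33 = (0.95)(0.80) − (0.00)(-0.15) = 0.7600
det(I−A) = Σ_j (I−A)_1j·C_1j = (0.95)(0.5100) + (0.00)(0.1825) + (-0.05)(0.3475) = 0.467125
adj(I−A) = Cᵀ =
  [ 0.5100   0.0225   0.0400]
  [ 0.1825   0.6950   0.1975]
  [ 0.3475   0.4275   0.7600]
(I − A)⁻¹ = adj(I−A) / det(I−A) ≈
  [   1.0918     0.0482     0.0856]
  [   0.3907     1.4878     0.4228]
  [   0.7439     0.9152     1.6270]
x = (I − A)⁻¹ d = adj(I−A)·d / det(I−A), with det(I−A) = 0.467125:
  x_1 = (0.5100·300 + 0.0225·290 + 0.0400·230) / 0.467125 = 168.725 / 0.467125 ≈ 361.2
  x_2 = (0.1825·300 + 0.6950·290 + 0.1975·230) / 0.467125 = 301.725 / 0.467125 ≈ 645.9
  x_3 = (0.3475·300 + 0.4275·290 + 0.7600·230) / 0.467125 = 403.025 / 0.467125 ≈ 862.8

x_3 = 862.8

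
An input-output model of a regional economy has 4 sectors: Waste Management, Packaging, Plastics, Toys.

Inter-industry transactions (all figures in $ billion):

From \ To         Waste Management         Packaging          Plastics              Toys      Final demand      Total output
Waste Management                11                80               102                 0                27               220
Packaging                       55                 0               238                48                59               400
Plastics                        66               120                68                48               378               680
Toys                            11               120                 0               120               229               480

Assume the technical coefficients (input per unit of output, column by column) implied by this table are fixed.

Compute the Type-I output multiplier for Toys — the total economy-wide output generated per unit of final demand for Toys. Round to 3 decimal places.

Technical coefficients a_ij = z_ij / X_j:
  a_11 = 11/220 = 0.05, a_21 = 55/220 = 0.25, a_31 = 66/220 = 0.30, a_41 = 11/220 = 0.05
  a_12 = 80/400 = 0.20, a_22 = 0/400 = 0.00, a_32 = 120/400 = 0.30, a_42 = 120/400 = 0.30
  a_13 = 102/680 = 0.15, a_23 = 238/680 = 0.35, a_33 = 68/680 = 0.10, a_43 = 0/680 = 0.00
  a_14 = 0/480 = 0.00, a_24 = 48/480 = 0.10, a_34 = 48/480 = 0.10, a_44 = 120/480 = 0.25
I − A =
  [   0.95    -0.20    -0.15     0.00]
  [  -0.25     1.00    -0.35    -0.10]
  [  -0.30    -0.30     0.90    -0.10]
  [  -0.05    -0.30     0.00     0.75]
Compute the cofactors C_ij = (−1)^(i+j)·(3×3 minor ij) of I−A; the adjugate is their transpose:
adj(I−A) = Cᵀ =
  [ 0.55875   0.17325   0.16050   0.04450]
  [ 0.25375   0.60675   0.27825   0.11800]
  [ 0.28625   0.28825   0.64550   0.12450]
  [ 0.13875   0.25425   0.12200   0.63300]
det(I−A) = Σ_j (I−A)_1j·C_1j = (0.95)(0.55875) + (-0.20)(0.25375) + (-0.15)(0.28625) + (0.00)(0.13875) = 0.437125
(I − A)⁻¹ = adj(I−A) / det(I−A) ≈
  [   1.2782     0.3963     0.3672     0.1018]
  [   0.5805     1.3880     0.6365     0.2699]
  [   0.6548     0.6594     1.4767     0.2848]
  [   0.3174     0.5816     0.2791     1.4481]
The output multiplier for sector j is the column-j sum of the Leontief inverse (I − A)⁻¹ = adj(I−A) / det(I−A).
Column 4 of adj(I−A): (0.04450, 0.11800, 0.12450, 0.63300); det(I−A) = 0.437125.
m_4 = (0.04450 + 0.11800 + 0.12450 + 0.63300) / 0.437125 = 0.92 / 0.437125 ≈ 2.105.

m_4 = 2.105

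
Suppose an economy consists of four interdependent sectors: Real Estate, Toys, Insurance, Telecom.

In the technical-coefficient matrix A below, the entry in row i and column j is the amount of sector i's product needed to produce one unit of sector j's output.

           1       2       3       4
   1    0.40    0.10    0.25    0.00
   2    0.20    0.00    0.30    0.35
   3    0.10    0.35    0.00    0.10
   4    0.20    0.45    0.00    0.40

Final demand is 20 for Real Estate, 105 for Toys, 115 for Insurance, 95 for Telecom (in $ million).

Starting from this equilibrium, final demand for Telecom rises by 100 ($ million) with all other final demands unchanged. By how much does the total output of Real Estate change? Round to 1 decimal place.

I − A =
  [   0.60    -0.10    -0.25     0.00]
  [  -0.20     1.00    -0.30    -0.35]
  [  -0.10    -0.35     1.00    -0.10]
  [  -0.20    -0.45     0.00     0.60]
Compute the cofactors C_ij = (−1)^(i+j)·(3×3 minor ij) of I−A; the adjugate is their transpose:
adj(I−A) = Cᵀ =
  [ 0.366000   0.123750   0.128625   0.093625]
  [ 0.214000   0.340000   0.155500   0.224250]
  [ 0.139750   0.161000   0.246500   0.135000]
  [ 0.282500   0.296250   0.159500   0.471500]
det(I−A) = Σ_j (I−A)_1j·C_1j = (0.60)(0.366000) + (-0.10)(0.214000) + (-0.25)(0.139750) + (0.00)(0.282500) = 0.1632625
(I − A)⁻¹ = adj(I−A) / det(I−A) ≈
  [   2.2418     0.7580     0.7878     0.5735]
  [   1.3108     2.0825     0.9525     1.3736]
  [   0.8560     0.9861     1.5098     0.8269]
  [   1.7303     1.8146     0.9770     2.8880]
Δx = (I − A)⁻¹ Δd with Δd having +100 in the Telecom component and 0 elsewhere.
So Δx_1 = L_14 · (+100), where L_14 = adj(I−A)_14 / det(I−A) = 0.093625 / 0.1632625.
Δx_1 = 0.093625 × (+100) / 0.1632625 = 9.3625 / 0.1632625 ≈ 57.3.

Δx_1 = 57.3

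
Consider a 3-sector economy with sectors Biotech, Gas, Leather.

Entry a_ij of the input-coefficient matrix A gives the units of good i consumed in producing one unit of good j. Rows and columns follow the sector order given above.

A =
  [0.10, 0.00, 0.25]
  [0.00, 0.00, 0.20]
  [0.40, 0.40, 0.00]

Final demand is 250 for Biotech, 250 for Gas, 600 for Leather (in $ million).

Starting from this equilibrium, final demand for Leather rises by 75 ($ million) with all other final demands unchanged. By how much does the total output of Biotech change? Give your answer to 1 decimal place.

Δx_1 = 25.8

I − A =
  [   0.90     0.00    -0.25]
  [   0.00     1.00    -0.20]
  [  -0.40    -0.40     1.00]
Cofactors of I−A, C_ij = (−1)^(i+j)·(minor ij) (rows/columns in the sector order above):
  C_11 = (1.00)(1.00) − (-0.20)(-0.40) = 0.9200
  C_12 = −[(0.00)(1.00) − (-0.20)(-0.40)] = 0.0800
  C_13 = (0.00)(-0.40) − (1.00)(-0.40) = 0.4000
  C_21 = −[(0.00)(1.00) − (-0.25)(-0.40)] = 0.1000
  C_22 = (0.90)(1.00) − (-0.25)(-0.40) = 0.8000
  C_23 = −[(0.90)(-0.40) − (0.00)(-0.40)] = 0.3600
  C_31 = (0.00)(-0.20) − (-0.25)(1.00) = 0.2500
  C_32 = −[(0.90)(-0.20) − (-0.25)(0.00)] = 0.1800
  C_33 = (0.90)(1.00) − (0.00)(0.00) = 0.9000
det(I−A) = Σ_j (I−A)_1j·C_1j = (0.90)(0.9200) + (0.00)(0.0800) + (-0.25)(0.4000) = 0.7280
adj(I−A) = Cᵀ =
  [ 0.9200   0.1000   0.2500]
  [ 0.0800   0.8000   0.1800]
  [ 0.4000   0.3600   0.9000]
(I − A)⁻¹ = adj(I−A) / det(I−A) ≈
  [   1.2637     0.1374     0.3434]
  [   0.1099     1.0989     0.2473]
  [   0.5495     0.4945     1.2363]
Δx = (I − A)⁻¹ Δd with Δd having +75 in the Leather component and 0 elsewhere.
So Δx_1 = L_13 · (+75), where L_13 = adj(I−A)_13 / det(I−A) = 0.2500 / 0.7280.
Δx_1 = 0.2500 × (+75) / 0.7280 = 18.75 / 0.7280 ≈ 25.8.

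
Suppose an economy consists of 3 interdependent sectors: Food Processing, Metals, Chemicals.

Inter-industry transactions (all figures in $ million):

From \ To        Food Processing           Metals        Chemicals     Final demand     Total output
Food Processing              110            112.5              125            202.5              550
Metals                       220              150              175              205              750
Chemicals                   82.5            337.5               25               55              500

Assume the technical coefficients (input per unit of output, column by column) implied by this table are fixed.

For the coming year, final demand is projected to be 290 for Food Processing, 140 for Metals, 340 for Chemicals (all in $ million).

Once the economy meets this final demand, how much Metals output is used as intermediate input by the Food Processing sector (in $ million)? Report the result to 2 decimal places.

z_21 = 346.39

Technical coefficients a_ij = z_ij / X_j:
  a_11 = 110/550 = 0.20, a_21 = 220/550 = 0.40, a_31 = 82.5/550 = 0.15
  a_12 = 112.5/750 = 0.15, a_22 = 150/750 = 0.20, a_32 = 337.5/750 = 0.45
  a_13 = 125/500 = 0.25, a_23 = 175/500 = 0.35, a_33 = 25/500 = 0.05
I − A =
  [   0.80    -0.15    -0.25]
  [  -0.40     0.80    -0.35]
  [  -0.15    -0.45     0.95]
Cofactors of I−A, C_ij = (−1)^(i+j)·(minor ij) (rows/columns in the sector order above):
  C_11 = (0.80)(0.95) − (-0.35)(-0.45) = 0.6025
  C_12 = −[(-0.40)(0.95) − (-0.35)(-0.15)] = 0.4325
  C_13 = (-0.40)(-0.45) − (0.80)(-0.15) = 0.3000
  C_21 = −[(-0.15)(0.95) − (-0.25)(-0.45)] = 0.2550
  C_22 = (0.80)(0.95) − (-0.25)(-0.15) = 0.7225
  C_23 = −[(0.80)(-0.45) − (-0.15)(-0.15)] = 0.3825
  C_31 = (-0.15)(-0.35) − (-0.25)(0.80) = 0.2525
  C_32 = −[(0.80)(-0.35) − (-0.25)(-0.40)] = 0.3800
  C_33 = (0.80)(0.80) − (-0.15)(-0.40) = 0.5800
det(I−A) = Σ_j (I−A)_1j·C_1j = (0.80)(0.6025) + (-0.15)(0.4325) + (-0.25)(0.3000) = 0.342125
adj(I−A) = Cᵀ =
  [ 0.6025   0.2550   0.2525]
  [ 0.4325   0.7225   0.3800]
  [ 0.3000   0.3825   0.5800]
(I − A)⁻¹ = adj(I−A) / det(I−A) ≈
  [   1.7611     0.7453     0.7380]
  [   1.2642     2.1118     1.1107]
  [   0.8769     1.1180     1.6953]
First solve x = (I − A)⁻¹ d = adj(I−A)·d / det(I−A); in particular x_1 = (0.6025·290 + 0.2550·140 + 0.2525·340) / 0.342125 = 296.275 / 0.342125 ≈ 865.9847.
Intermediate flow from 2 to 1: z_21 = a_21 · x_1 = 0.40 × 296.275 / 0.342125 = 118.51 / 0.342125 ≈ 346.39.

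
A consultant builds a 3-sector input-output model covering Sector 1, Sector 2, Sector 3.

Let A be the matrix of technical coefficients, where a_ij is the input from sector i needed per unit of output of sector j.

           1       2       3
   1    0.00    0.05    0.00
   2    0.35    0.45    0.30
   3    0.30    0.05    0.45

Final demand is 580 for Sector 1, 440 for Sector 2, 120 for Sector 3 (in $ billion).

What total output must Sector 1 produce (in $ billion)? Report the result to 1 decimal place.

x_1 = 660.8

I − A =
  [   1.00    -0.05     0.00]
  [  -0.35     0.55    -0.30]
  [  -0.30    -0.05     0.55]
Cofactors of I−A, C_ij = (−1)^(i+j)·(minor ij) (rows/columns in the sector order above):
  C_11 = (0.55)(0.55) − (-0.30)(-0.05) = 0.2875
  C_12 = −[(-0.35)(0.55) − (-0.30)(-0.30)] = 0.2825
  C_13 = (-0.35)(-0.05) − (0.55)(-0.30) = 0.1825
  C_21 = −[(-0.05)(0.55) − (0.00)(-0.05)] = 0.0275
  C_22 = (1.00)(0.55) − (0.00)(-0.30) = 0.5500
  C_23 = −[(1.00)(-0.05) − (-0.05)(-0.30)] = 0.0650
  C_31 = (-0.05)(-0.30) − (0.00)(0.55) = 0.0150
  C_32 = −[(1.00)(-0.30) − (0.00)(-0.35)] = 0.3000
  C_33 = (1.00)(0.55) − (-0.05)(-0.35) = 0.5325
det(I−A) = Σ_j (I−A)_1j·C_1j = (1.00)(0.2875) + (-0.05)(0.2825) + (0.00)(0.1825) = 0.273375
adj(I−A) = Cᵀ =
  [ 0.2875   0.0275   0.0150]
  [ 0.2825   0.5500   0.3000]
  [ 0.1825   0.0650   0.5325]
(I − A)⁻¹ = adj(I−A) / det(I−A) ≈
  [   1.0517     0.1006     0.0549]
  [   1.0334     2.0119     1.0974]
  [   0.6676     0.2378     1.9479]
x = (I − A)⁻¹ d = adj(I−A)·d / det(I−A), with det(I−A) = 0.273375:
  x_1 = (0.2875·580 + 0.0275·440 + 0.0150·120) / 0.273375 = 180.65 / 0.273375 ≈ 660.8
  x_2 = (0.2825·580 + 0.5500·440 + 0.3000·120) / 0.273375 = 441.85 / 0.273375 ≈ 1616.3
  x_3 = (0.1825·580 + 0.0650·440 + 0.5325·120) / 0.273375 = 198.35 / 0.273375 ≈ 725.6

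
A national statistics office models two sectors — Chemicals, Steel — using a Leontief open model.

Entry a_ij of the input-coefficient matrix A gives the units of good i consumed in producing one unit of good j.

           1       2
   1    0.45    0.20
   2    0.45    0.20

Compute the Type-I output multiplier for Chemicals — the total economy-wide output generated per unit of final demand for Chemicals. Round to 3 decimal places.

I − A =
  [   0.55    -0.20]
  [  -0.45     0.80]
det(I−A) = (0.55)(0.80) − (-0.20)(-0.45) = 0.3500
adj(I−A) = [[0.80, 0.20], [0.45, 0.55]]
(I − A)⁻¹ = adj(I−A) / det(I−A) ≈
  [   2.2857     0.5714]
  [   1.2857     1.5714]
The output multiplier for sector j is the column-j sum of the Leontief inverse (I − A)⁻¹ = adj(I−A) / det(I−A).
Column 1 of adj(I−A): (0.80, 0.45); det(I−A) = 0.3500.
m_1 = (0.80 + 0.45) / 0.3500 = 1.25 / 0.3500 ≈ 3.571.

m_1 = 3.571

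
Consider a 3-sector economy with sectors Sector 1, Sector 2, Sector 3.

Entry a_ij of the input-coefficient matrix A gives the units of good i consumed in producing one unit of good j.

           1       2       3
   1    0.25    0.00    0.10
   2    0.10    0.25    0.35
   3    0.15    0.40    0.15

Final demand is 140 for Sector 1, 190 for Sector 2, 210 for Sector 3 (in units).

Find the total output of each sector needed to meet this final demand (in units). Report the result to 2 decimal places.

I − A =
  [   0.75     0.00    -0.10]
  [  -0.10     0.75    -0.35]
  [  -0.15    -0.40     0.85]
Cofactors of I−A, C_ij = (−1)^(i+j)·(minor ij) (rows/columns in the sector order above):
  C_11 = (0.75)(0.85) − (-0.35)(-0.40) = 0.4975
  C_12 = −[(-0.10)(0.85) − (-0.35)(-0.15)] = 0.1375
  C_13 = (-0.10)(-0.40) − (0.75)(-0.15) = 0.1525
  C_21 = −[(0.00)(0.85) − (-0.10)(-0.40)] = 0.0400
  C_22 = (0.75)(0.85) − (-0.10)(-0.15) = 0.6225
  C_23 = −[(0.75)(-0.40) − (0.00)(-0.15)] = 0.3000
  C_31 = (0.00)(-0.35) − (-0.10)(0.75) = 0.0750
  C_32 = −[(0.75)(-0.35) − (-0.10)(-0.10)] = 0.2725
  C_33 = (0.75)(0.75) − (0.00)(-0.10) = 0.5625
det(I−A) = Σ_j (I−A)_1j·C_1j = (0.75)(0.4975) + (0.00)(0.1375) + (-0.10)(0.1525) = 0.357875
adj(I−A) = Cᵀ =
  [ 0.4975   0.0400   0.0750]
  [ 0.1375   0.6225   0.2725]
  [ 0.1525   0.3000   0.5625]
(I − A)⁻¹ = adj(I−A) / det(I−A) ≈
  [   1.3902     0.1118     0.2096]
  [   0.3842     1.7394     0.7614]
  [   0.4261     0.8383     1.5718]
x = (I − A)⁻¹ d = adj(I−A)·d / det(I−A), with det(I−A) = 0.357875:
  x_1 = (0.4975·140 + 0.0400·190 + 0.0750·210) / 0.357875 = 93.00 / 0.357875 ≈ 259.87
  x_2 = (0.1375·140 + 0.6225·190 + 0.2725·210) / 0.357875 = 194.75 / 0.357875 ≈ 544.18
  x_3 = (0.1525·140 + 0.3000·190 + 0.5625·210) / 0.357875 = 196.475 / 0.357875 ≈ 549.00

x_1 = 259.87, x_2 = 544.18, x_3 = 549.00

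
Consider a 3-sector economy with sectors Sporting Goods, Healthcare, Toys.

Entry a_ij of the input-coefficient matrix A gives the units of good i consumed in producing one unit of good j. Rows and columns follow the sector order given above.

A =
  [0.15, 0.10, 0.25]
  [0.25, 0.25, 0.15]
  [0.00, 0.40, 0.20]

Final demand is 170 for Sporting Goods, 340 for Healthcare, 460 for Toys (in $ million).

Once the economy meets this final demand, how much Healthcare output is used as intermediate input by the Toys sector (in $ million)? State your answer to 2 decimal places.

I − A =
  [   0.85    -0.10    -0.25]
  [  -0.25     0.75    -0.15]
  [   0.00    -0.40     0.80]
Cofactors of I−A, C_ij = (−1)^(i+j)·(minor ij) (rows/columns in the sector order above):
  C_11 = (0.75)(0.80) − (-0.15)(-0.40) = 0.5400
  C_12 = −[(-0.25)(0.80) − (-0.15)(0.00)] = 0.2000
  C_13 = (-0.25)(-0.40) − (0.75)(0.00) = 0.1000
  C_21 = −[(-0.10)(0.80) − (-0.25)(-0.40)] = 0.1800
  C_22 = (0.85)(0.80) − (-0.25)(0.00) = 0.6800
  C_23 = −[(0.85)(-0.40) − (-0.10)(0.00)] = 0.3400
  C_31 = (-0.10)(-0.15) − (-0.25)(0.75) = 0.2025
  C_32 = −[(0.85)(-0.15) − (-0.25)(-0.25)] = 0.1900
  C_33 = (0.85)(0.75) − (-0.10)(-0.25) = 0.6125
det(I−A) = Σ_j (I−A)_1j·C_1j = (0.85)(0.5400) + (-0.10)(0.2000) + (-0.25)(0.1000) = 0.4140
adj(I−A) = Cᵀ =
  [ 0.5400   0.1800   0.2025]
  [ 0.2000   0.6800   0.1900]
  [ 0.1000   0.3400   0.6125]
(I − A)⁻¹ = adj(I−A) / det(I−A) ≈
  [   1.3043     0.4348     0.4891]
  [   0.4831     1.6425     0.4589]
  [   0.2415     0.8213     1.4795]
First solve x = (I − A)⁻¹ d = adj(I−A)·d / det(I−A); in particular x_3 = (0.1000·170 + 0.3400·340 + 0.6125·460) / 0.4140 = 414.35 / 0.4140 ≈ 1000.8454.
Intermediate flow from 2 to 3: z_23 = a_23 · x_3 = 0.15 × 414.35 / 0.4140 = 62.1525 / 0.4140 ≈ 150.13.

z_23 = 150.13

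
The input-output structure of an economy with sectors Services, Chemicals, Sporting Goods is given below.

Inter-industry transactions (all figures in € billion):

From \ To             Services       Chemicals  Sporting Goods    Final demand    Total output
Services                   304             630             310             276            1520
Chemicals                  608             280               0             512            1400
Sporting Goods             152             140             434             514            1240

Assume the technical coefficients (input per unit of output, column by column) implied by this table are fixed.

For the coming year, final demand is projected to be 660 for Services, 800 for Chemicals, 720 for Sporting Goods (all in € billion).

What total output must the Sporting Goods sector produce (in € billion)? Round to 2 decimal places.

x_3 = 1897.40

Technical coefficients a_ij = z_ij / X_j:
  a_11 = 304/1520 = 0.20, a_21 = 608/1520 = 0.40, a_31 = 152/1520 = 0.10
  a_12 = 630/1400 = 0.45, a_22 = 280/1400 = 0.20, a_32 = 140/1400 = 0.10
  a_13 = 310/1240 = 0.25, a_23 = 0/1240 = 0.00, a_33 = 434/1240 = 0.35
I − A =
  [   0.80    -0.45    -0.25]
  [  -0.40     0.80     0.00]
  [  -0.10    -0.10     0.65]
Cofactors of I−A, C_ij = (−1)^(i+j)·(minor ij) (rows/columns in the sector order above):
  C_11 = (0.80)(0.65) − (0.00)(-0.10) = 0.5200
  C_12 = −[(-0.40)(0.65) − (0.00)(-0.10)] = 0.2600
  C_13 = (-0.40)(-0.10) − (0.80)(-0.10) = 0.1200
  C_21 = −[(-0.45)(0.65) − (-0.25)(-0.10)] = 0.3175
  C_22 = (0.80)(0.65) − (-0.25)(-0.10) = 0.4950
  C_23 = −[(0.80)(-0.10) − (-0.45)(-0.10)] = 0.1250
  C_31 = (-0.45)(0.00) − (-0.25)(0.80) = 0.2000
  C_32 = −[(0.80)(0.00) − (-0.25)(-0.40)] = 0.1000
  C_33 = (0.80)(0.80) − (-0.45)(-0.40) = 0.4600
det(I−A) = Σ_j (I−A)_1j·C_1j = (0.80)(0.5200) + (-0.45)(0.2600) + (-0.25)(0.1200) = 0.2690
adj(I−A) = Cᵀ =
  [ 0.5200   0.3175   0.2000]
  [ 0.2600   0.4950   0.1000]
  [ 0.1200   0.1250   0.4600]
(I − A)⁻¹ = adj(I−A) / det(I−A) ≈
  [   1.9331     1.1803     0.7435]
  [   0.9665     1.8401     0.3717]
  [   0.4461     0.4647     1.7100]
x = (I − A)⁻¹ d = adj(I−A)·d / det(I−A), with det(I−A) = 0.2690:
  x_1 = (0.5200·660 + 0.3175·800 + 0.2000·720) / 0.2690 = 741.20 / 0.2690 ≈ 2755.39
  x_2 = (0.2600·660 + 0.4950·800 + 0.1000·720) / 0.2690 = 639.60 / 0.2690 ≈ 2377.70
  x_3 = (0.1200·660 + 0.1250·800 + 0.4600·720) / 0.2690 = 510.40 / 0.2690 ≈ 1897.40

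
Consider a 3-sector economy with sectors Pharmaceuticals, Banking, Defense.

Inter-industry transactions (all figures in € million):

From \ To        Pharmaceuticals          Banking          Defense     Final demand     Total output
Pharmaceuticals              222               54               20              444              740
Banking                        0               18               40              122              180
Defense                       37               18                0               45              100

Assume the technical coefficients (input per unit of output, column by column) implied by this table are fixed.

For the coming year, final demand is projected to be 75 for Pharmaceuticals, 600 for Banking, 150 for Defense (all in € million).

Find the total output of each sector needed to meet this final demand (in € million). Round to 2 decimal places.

x_1 = 513.63, x_2 = 779.39, x_3 = 253.62

Technical coefficients a_ij = z_ij / X_j:
  a_11 = 222/740 = 0.30, a_21 = 0/740 = 0.00, a_31 = 37/740 = 0.05
  a_12 = 54/180 = 0.30, a_22 = 18/180 = 0.10, a_32 = 18/180 = 0.10
  a_13 = 20/100 = 0.20, a_23 = 40/100 = 0.40, a_33 = 0/100 = 0.00
I − A =
  [   0.70    -0.30    -0.20]
  [   0.00     0.90    -0.40]
  [  -0.05    -0.10     1.00]
Cofactors of I−A, C_ij = (−1)^(i+j)·(minor ij) (rows/columns in the sector order above):
  C_11 = (0.90)(1.00) − (-0.40)(-0.10) = 0.8600
  C_12 = −[(0.00)(1.00) − (-0.40)(-0.05)] = 0.0200
  C_13 = (0.00)(-0.10) − (0.90)(-0.05) = 0.0450
  C_21 = −[(-0.30)(1.00) − (-0.20)(-0.10)] = 0.3200
  C_22 = (0.70)(1.00) − (-0.20)(-0.05) = 0.6900
  C_23 = −[(0.70)(-0.10) − (-0.30)(-0.05)] = 0.0850
  C_31 = (-0.30)(-0.40) − (-0.20)(0.90) = 0.3000
  C_32 = −[(0.70)(-0.40) − (-0.20)(0.00)] = 0.2800
  C_33 = (0.70)(0.90) − (-0.30)(0.00) = 0.6300
det(I−A) = Σ_j (I−A)_1j·C_1j = (0.70)(0.8600) + (-0.30)(0.0200) + (-0.20)(0.0450) = 0.5870
adj(I−A) = Cᵀ =
  [ 0.8600   0.3200   0.3000]
  [ 0.0200   0.6900   0.2800]
  [ 0.0450   0.0850   0.6300]
(I − A)⁻¹ = adj(I−A) / det(I−A) ≈
  [   1.4651     0.5451     0.5111]
  [   0.0341     1.1755     0.4770]
  [   0.0767     0.1448     1.0733]
x = (I − A)⁻¹ d = adj(I−A)·d / det(I−A), with det(I−A) = 0.5870:
  x_1 = (0.8600·75 + 0.3200·600 + 0.3000·150) / 0.5870 = 301.50 / 0.5870 ≈ 513.63
  x_2 = (0.0200·75 + 0.6900·600 + 0.2800·150) / 0.5870 = 457.50 / 0.5870 ≈ 779.39
  x_3 = (0.0450·75 + 0.0850·600 + 0.6300·150) / 0.5870 = 148.875 / 0.5870 ≈ 253.62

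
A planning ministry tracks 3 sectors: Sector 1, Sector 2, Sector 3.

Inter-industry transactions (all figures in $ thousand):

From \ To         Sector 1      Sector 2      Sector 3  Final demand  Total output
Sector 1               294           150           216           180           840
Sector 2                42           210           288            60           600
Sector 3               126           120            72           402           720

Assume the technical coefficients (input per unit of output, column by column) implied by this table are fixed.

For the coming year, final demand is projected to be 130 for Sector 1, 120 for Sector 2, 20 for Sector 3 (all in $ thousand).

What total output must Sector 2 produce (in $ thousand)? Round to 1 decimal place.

Technical coefficients a_ij = z_ij / X_j:
  a_11 = 294/840 = 0.35, a_21 = 42/840 = 0.05, a_31 = 126/840 = 0.15
  a_12 = 150/600 = 0.25, a_22 = 210/600 = 0.35, a_32 = 120/600 = 0.20
  a_13 = 216/720 = 0.30, a_23 = 288/720 = 0.40, a_33 = 72/720 = 0.10
I − A =
  [   0.65    -0.25    -0.30]
  [  -0.05     0.65    -0.40]
  [  -0.15    -0.20     0.90]
Cofactors of I−A, C_ij = (−1)^(i+j)·(minor ij) (rows/columns in the sector order above):
  C_11 = (0.65)(0.90) − (-0.40)(-0.20) = 0.5050
  C_12 = −[(-0.05)(0.90) − (-0.40)(-0.15)] = 0.1050
  C_13 = (-0.05)(-0.20) − (0.65)(-0.15) = 0.1075
  C_21 = −[(-0.25)(0.90) − (-0.30)(-0.20)] = 0.2850
  C_22 = (0.65)(0.90) − (-0.30)(-0.15) = 0.5400
  C_23 = −[(0.65)(-0.20) − (-0.25)(-0.15)] = 0.1675
  C_31 = (-0.25)(-0.40) − (-0.30)(0.65) = 0.2950
  C_32 = −[(0.65)(-0.40) − (-0.30)(-0.05)] = 0.2750
  C_33 = (0.65)(0.65) − (-0.25)(-0.05) = 0.4100
det(I−A) = Σ_j (I−A)_1j·C_1j = (0.65)(0.5050) + (-0.25)(0.1050) + (-0.30)(0.1075) = 0.26975
adj(I−A) = Cᵀ =
  [ 0.5050   0.2850   0.2950]
  [ 0.1050   0.5400   0.2750]
  [ 0.1075   0.1675   0.4100]
(I − A)⁻¹ = adj(I−A) / det(I−A) ≈
  [   1.8721     1.0565     1.0936]
  [   0.3892     2.0019     1.0195]
  [   0.3985     0.6209     1.5199]
x = (I − A)⁻¹ d = adj(I−A)·d / det(I−A), with det(I−A) = 0.26975:
  x_1 = (0.5050·130 + 0.2850·120 + 0.2950·20) / 0.26975 = 105.75 / 0.26975 ≈ 392.0
  x_2 = (0.1050·130 + 0.5400·120 + 0.2750·20) / 0.26975 = 83.95 / 0.26975 ≈ 311.2
  x_3 = (0.1075·130 + 0.1675·120 + 0.4100·20) / 0.26975 = 42.275 / 0.26975 ≈ 156.7

x_2 = 311.2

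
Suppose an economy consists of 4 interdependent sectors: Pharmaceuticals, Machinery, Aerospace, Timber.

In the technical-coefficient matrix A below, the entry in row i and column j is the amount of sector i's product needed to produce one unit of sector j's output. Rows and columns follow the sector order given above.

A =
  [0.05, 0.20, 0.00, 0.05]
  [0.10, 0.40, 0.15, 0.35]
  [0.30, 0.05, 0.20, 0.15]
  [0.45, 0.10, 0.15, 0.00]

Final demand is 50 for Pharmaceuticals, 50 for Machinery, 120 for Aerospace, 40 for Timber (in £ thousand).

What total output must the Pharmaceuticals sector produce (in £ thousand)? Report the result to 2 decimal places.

I − A =
  [   0.95    -0.20     0.00    -0.05]
  [  -0.10     0.60    -0.15    -0.35]
  [  -0.30    -0.05     0.80    -0.15]
  [  -0.45    -0.10    -0.15     1.00]
Compute the cofactors C_ij = (−1)^(i+j)·(3×3 minor ij) of I−A; the adjugate is their transpose:
adj(I−A) = Cᵀ =
  [ 0.426125   0.159875   0.045750   0.084125]
  [ 0.274625   0.718375   0.189750   0.293625]
  [ 0.224375   0.135625   0.471250   0.129375]
  [ 0.252875   0.164125   0.110250   0.423875]
det(I−A) = Σ_j (I−A)_1j·C_1j = (0.95)(0.426125) + (-0.20)(0.274625) + (0.00)(0.224375) + (-0.05)(0.252875) = 0.33725
(I − A)⁻¹ = adj(I−A) / det(I−A) ≈
  [   1.2635     0.4741     0.1357     0.2494]
  [   0.8143     2.1301     0.5626     0.8706]
  [   0.6653     0.4021     1.3973     0.3836]
  [   0.7498     0.4867     0.3269     1.2569]
x = (I − A)⁻¹ d = adj(I−A)·d / det(I−A), with det(I−A) = 0.33725:
  x_P = (0.426125·50 + 0.159875·50 + 0.045750·120 + 0.084125·40) / 0.33725 = 38.155 / 0.33725 ≈ 113.14
  x_M = (0.274625·50 + 0.718375·50 + 0.189750·120 + 0.293625·40) / 0.33725 = 84.165 / 0.33725 ≈ 249.56
  x_A = (0.224375·50 + 0.135625·50 + 0.471250·120 + 0.129375·40) / 0.33725 = 79.725 / 0.33725 ≈ 236.40
  x_T = (0.252875·50 + 0.164125·50 + 0.110250·120 + 0.423875·40) / 0.33725 = 51.035 / 0.33725 ≈ 151.33

x_P = 113.14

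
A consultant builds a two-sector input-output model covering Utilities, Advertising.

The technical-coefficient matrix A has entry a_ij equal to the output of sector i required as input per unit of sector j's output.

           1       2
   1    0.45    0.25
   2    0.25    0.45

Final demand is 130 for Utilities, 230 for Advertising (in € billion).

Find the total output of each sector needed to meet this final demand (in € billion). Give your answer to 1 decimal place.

x_1 = 537.5, x_2 = 662.5

I − A =
  [   0.55    -0.25]
  [  -0.25     0.55]
det(I−A) = (0.55)(0.55) − (-0.25)(-0.25) = 0.2400
adj(I−A) = [[0.55, 0.25], [0.25, 0.55]]
(I − A)⁻¹ = adj(I−A) / det(I−A) ≈
  [   2.2917     1.0417]
  [   1.0417     2.2917]
x = (I − A)⁻¹ d = adj(I−A)·d / det(I−A), with det(I−A) = 0.2400:
  x_1 = (0.55·130 + 0.25·230) / 0.2400 = 129.00 / 0.2400 = 537.5
  x_2 = (0.25·130 + 0.55·230) / 0.2400 = 159.00 / 0.2400 = 662.5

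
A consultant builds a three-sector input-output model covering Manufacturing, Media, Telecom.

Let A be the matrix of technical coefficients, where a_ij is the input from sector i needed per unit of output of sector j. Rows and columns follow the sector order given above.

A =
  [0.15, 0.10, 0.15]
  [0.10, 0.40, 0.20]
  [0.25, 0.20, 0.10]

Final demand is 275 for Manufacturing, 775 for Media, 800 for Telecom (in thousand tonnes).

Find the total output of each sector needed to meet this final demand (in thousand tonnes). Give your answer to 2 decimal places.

x_1 = 826.20, x_2 = 1946.34, x_3 = 1550.91

I − A =
  [   0.85    -0.10    -0.15]
  [  -0.10     0.60    -0.20]
  [  -0.25    -0.20     0.90]
Cofactors of I−A, C_ij = (−1)^(i+j)·(minor ij) (rows/columns in the sector order above):
  C_11 = (0.60)(0.90) − (-0.20)(-0.20) = 0.5000
  C_12 = −[(-0.10)(0.90) − (-0.20)(-0.25)] = 0.1400
  C_13 = (-0.10)(-0.20) − (0.60)(-0.25) = 0.1700
  C_21 = −[(-0.10)(0.90) − (-0.15)(-0.20)] = 0.1200
  C_22 = (0.85)(0.90) − (-0.15)(-0.25) = 0.7275
  C_23 = −[(0.85)(-0.20) − (-0.10)(-0.25)] = 0.1950
  C_31 = (-0.10)(-0.20) − (-0.15)(0.60) = 0.1100
  C_32 = −[(0.85)(-0.20) − (-0.15)(-0.10)] = 0.1850
  C_33 = (0.85)(0.60) − (-0.10)(-0.10) = 0.5000
det(I−A) = Σ_j (I−A)_1j·C_1j = (0.85)(0.5000) + (-0.10)(0.1400) + (-0.15)(0.1700) = 0.3855
adj(I−A) = Cᵀ =
  [ 0.5000   0.1200   0.1100]
  [ 0.1400   0.7275   0.1850]
  [ 0.1700   0.1950   0.5000]
(I − A)⁻¹ = adj(I−A) / det(I−A) ≈
  [   1.2970     0.3113     0.2853]
  [   0.3632     1.8872     0.4799]
  [   0.4410     0.5058     1.2970]
x = (I − A)⁻¹ d = adj(I−A)·d / det(I−A), with det(I−A) = 0.3855:
  x_1 = (0.5000·275 + 0.1200·775 + 0.1100·800) / 0.3855 = 318.50 / 0.3855 ≈ 826.20
  x_2 = (0.1400·275 + 0.7275·775 + 0.1850·800) / 0.3855 = 750.3125 / 0.3855 ≈ 1946.34
  x_3 = (0.1700·275 + 0.1950·775 + 0.5000·800) / 0.3855 = 597.875 / 0.3855 ≈ 1550.91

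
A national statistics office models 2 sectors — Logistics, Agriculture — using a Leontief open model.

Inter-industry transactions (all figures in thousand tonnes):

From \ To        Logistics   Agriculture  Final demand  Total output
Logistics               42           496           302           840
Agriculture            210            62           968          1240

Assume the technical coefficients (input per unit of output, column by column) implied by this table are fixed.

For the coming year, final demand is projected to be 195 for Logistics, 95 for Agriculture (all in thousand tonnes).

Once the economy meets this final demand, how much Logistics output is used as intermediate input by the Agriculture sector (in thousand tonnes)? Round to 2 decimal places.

Technical coefficients a_ij = z_ij / X_j:
  a_11 = 42/840 = 0.05, a_21 = 210/840 = 0.25
  a_12 = 496/1240 = 0.40, a_22 = 62/1240 = 0.05
I − A =
  [   0.95    -0.40]
  [  -0.25     0.95]
det(I−A) = (0.95)(0.95) − (-0.40)(-0.25) = 0.8025
adj(I−A) = [[0.95, 0.40], [0.25, 0.95]]
(I − A)⁻¹ = adj(I−A) / det(I−A) ≈
  [   1.1838     0.4984]
  [   0.3115     1.1838]
First solve x = (I − A)⁻¹ d = adj(I−A)·d / det(I−A); in particular x_2 = (0.25·195 + 0.95·95) / 0.8025 = 139.00 / 0.8025 ≈ 173.2087.
Intermediate flow from 1 to 2: z_12 = a_12 · x_2 = 0.40 × 139.00 / 0.8025 = 55.60 / 0.8025 ≈ 69.28.

z_12 = 69.28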